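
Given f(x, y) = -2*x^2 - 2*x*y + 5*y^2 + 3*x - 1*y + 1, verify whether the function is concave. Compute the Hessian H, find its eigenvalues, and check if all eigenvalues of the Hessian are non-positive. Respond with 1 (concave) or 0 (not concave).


The Hessian of f(x,y) = -2*x^2 - 2*x*y + 5*y^2 + 3*x - 1*y + 1 is:
H = [[-4, -2], [-2, 10]]
Trace = -4 + 10 = 6
Determinant = -4*10 - (-2)^2 = -44
Discriminant = (6)^2 - 4*-44 = 212.0
Eigenvalues: lambda_1 = -4.2801, lambda_2 = 10.2801
The function is not concave.

0


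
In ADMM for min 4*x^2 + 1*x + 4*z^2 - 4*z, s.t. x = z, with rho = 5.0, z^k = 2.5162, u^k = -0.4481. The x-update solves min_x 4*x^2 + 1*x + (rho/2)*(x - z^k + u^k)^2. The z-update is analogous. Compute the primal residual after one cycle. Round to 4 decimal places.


ADMM iteration with rho = 5.0, z^k = 2.5162, u^k = -0.4481
Step 1: x-update.
Minimize 4*x^2 + 1*x + (5.0/2)*(x - 2.5162 - 0.4481)^2
FOC: (2*4 + 5.0)*x = -1 + 5.0*(2.5162 + 0.4481)
x^{k+1} = 1.0632
Step 2: z-update.
Minimize 4*z^2 - 4*z + (5.0/2)*(1.0632 - z - 0.4481)^2
FOC: (2*4 + 5.0)*z = 4 + 5.0*(1.0632 - 0.4481)
z^{k+1} = 0.5443
Step 3: u-update.
u^{k+1} = -0.4481 + 1.0632 - 0.5443 = 0.0708
Step 4: Primal residual = |1.0632 - 0.5443| = 0.5189


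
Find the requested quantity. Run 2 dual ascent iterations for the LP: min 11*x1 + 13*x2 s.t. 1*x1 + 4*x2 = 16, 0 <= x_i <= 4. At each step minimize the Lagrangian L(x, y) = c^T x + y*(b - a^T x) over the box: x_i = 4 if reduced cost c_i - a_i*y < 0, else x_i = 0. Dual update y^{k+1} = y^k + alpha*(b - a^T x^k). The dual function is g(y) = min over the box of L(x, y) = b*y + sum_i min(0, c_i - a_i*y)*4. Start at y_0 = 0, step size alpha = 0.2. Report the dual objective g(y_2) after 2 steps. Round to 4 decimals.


Dual ascent for LP: min 11*x1 + 13*x2, 1*x1 + 4*x2 = 16, 0 <= x_i <= 4
Step 1: y^k = 0.0, reduced costs: (11.0, 13.0)
  x^k = (0.0, 0.0), subgradient = b - a^T x = 16.0
  y^{k+1} = 0.0 + 0.2*16.0 = 3.2
Step 2: y^k = 3.2, reduced costs: (7.8, 0.2)
  x^k = (0.0, 0.0), subgradient = b - a^T x = 16.0
  y^{k+1} = 3.2 + 0.2*16.0 = 6.4
Dual objective at y_2 = 6.4: reduced costs (4.6, -12.6), box minimizer x = (0.0, 4.0)
g(y_2) = b*y + (c1 - a1*y)*x1 + (c2 - a2*y)*x2 = 16*6.4 + 4.6*0.0 + (-12.6)*4.0 = 102.4 + 0.0 - 50.4 = 52.0


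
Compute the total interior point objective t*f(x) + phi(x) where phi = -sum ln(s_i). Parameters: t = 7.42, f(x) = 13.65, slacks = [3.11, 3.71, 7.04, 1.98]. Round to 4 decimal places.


Step 1: Compute log-barrier.
ln values: [1.1346, 1.311, 1.9516, 0.6831]
phi = -(1.1346 + 1.311 + 1.9516 + 0.6831) = -5.0804
Step 2: Compute augmented objective.
t*f(x) = 7.42*13.65 = 101.283
Total = 101.283 - 5.0804 = 96.2026


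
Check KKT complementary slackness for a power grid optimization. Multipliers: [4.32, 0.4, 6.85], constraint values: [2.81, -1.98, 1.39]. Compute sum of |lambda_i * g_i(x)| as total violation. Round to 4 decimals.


KKT complementary slackness check:
lambda_1 * g_1 = 4.32 * 2.81 = 12.1392
lambda_2 * g_2 = 0.4 * -1.98 = -0.792
lambda_3 * g_3 = 6.85 * 1.39 = 9.5215
Total violation = 12.1392 + 0.792 + 9.5215 = 22.4527


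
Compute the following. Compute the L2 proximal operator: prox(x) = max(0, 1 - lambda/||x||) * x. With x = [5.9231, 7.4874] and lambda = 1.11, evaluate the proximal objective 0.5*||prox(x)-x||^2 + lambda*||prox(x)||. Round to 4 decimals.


Step 1: Compute ||x||.
||x|| = 9.547
Step 2: Compute scaling factor.
scale = max(0, 1 - 1.11/9.547) = 0.8837
Step 3: prox(x) = [5.2344, 6.6169]
||prox(x)|| = 8.437
Step 4: Proximal objective.
0.5*||prox-x||^2 = 0.6161
lambda*||prox|| = 9.3651
Total = 9.9811


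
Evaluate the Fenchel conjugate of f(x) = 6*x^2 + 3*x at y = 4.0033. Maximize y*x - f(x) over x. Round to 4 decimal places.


f*(y) = sup_x {y*x - a*x^2 - b*x} = sup_x {(y-b)*x - a*x^2}
FOC: (y - b) - 2a*x = 0 => x* = (y - b)/(2a)
x* = (4.0033 - 3)/(2*6) = 0.0836
f*(4.0033) = (y-b)^2/(4a) = (4.0033 - 3)^2/(4*6)
= 1.0066/24 = 0.0419


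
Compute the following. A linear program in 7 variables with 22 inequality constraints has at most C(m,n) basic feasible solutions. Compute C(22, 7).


Each vertex corresponds to some choice of n active constraints out of m, so the number of vertices is at most C(m, n) = m! / (n!(m-n)!).
m = 22, n = 7
Numerator: 22 * 21 * 20 * 19 * 18 * 17 * 16
Denominator: 7! = 5040
C(22, 7) = 170544


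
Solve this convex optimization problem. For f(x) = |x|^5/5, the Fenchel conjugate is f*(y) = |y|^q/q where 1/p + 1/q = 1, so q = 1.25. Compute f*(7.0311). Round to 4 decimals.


The conjugate exponent q satisfies 1/p + 1/q = 1.
p = 5, so q = 5/(5 - 1) = 1.25
|y|^q = 7.0311^1.25 = 11.4493
f*(7.0311) = 11.4493 / 1.25 = 9.1594


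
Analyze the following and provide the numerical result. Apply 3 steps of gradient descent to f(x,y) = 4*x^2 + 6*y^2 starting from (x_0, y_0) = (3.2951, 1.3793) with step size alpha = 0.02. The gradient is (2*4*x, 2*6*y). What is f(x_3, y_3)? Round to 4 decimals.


Gradient descent on f(x,y) = 4*x^2 + 6*y^2.
Starting point: (3.2951, 1.3793), alpha = 0.02
Step 1: grad_x = 2*4*3.2951 = 26.3608, grad_y = 2*6*1.3793 = 16.5516
  x_1 = 3.2951 - 0.02*26.3608 = 2.7679
  y_1 = 1.3793 - 0.02*16.5516 = 1.0483
Step 2: grad_x = 2*4*2.7679 = 22.1431, grad_y = 2*6*1.0483 = 12.5792
  x_2 = 2.7679 - 0.02*22.1431 = 2.325
  y_2 = 1.0483 - 0.02*12.5792 = 0.7967
Step 3: grad_x = 2*4*2.325 = 18.6002, grad_y = 2*6*0.7967 = 9.5602
  x_3 = 2.325 - 0.02*18.6002 = 1.953
  y_3 = 0.7967 - 0.02*9.5602 = 0.6055
f(1.953, 0.6055) = 4*1.953^2 + 6*0.6055^2 = 17.4568


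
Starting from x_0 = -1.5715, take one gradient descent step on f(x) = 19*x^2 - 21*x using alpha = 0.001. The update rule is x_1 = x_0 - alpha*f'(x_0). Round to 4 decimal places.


We compute the gradient at x_0 and apply the update.
f'(x) = 38*x - 21
f'(-1.5715) = 38*-1.5715 - 21 = -80.717
x_1 = -1.5715 - 0.001*-80.717 = -1.4908


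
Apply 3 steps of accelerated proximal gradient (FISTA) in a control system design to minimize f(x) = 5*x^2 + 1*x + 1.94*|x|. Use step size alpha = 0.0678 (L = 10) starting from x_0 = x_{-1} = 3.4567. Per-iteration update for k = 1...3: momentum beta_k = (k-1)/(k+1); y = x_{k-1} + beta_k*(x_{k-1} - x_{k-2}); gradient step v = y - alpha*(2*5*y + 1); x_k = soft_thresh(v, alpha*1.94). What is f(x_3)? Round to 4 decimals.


FISTA on f(x) = 5*x^2 + 1*x + 1.94*|x|
L = 10, alpha = 0.0678
Iteration 1: beta = 0.0, y = 3.4567 + 0.0*(3.4567 - 3.4567) = 3.4567
  grad(y) = 35.567, v = y - alpha*grad = 1.0453
  prox(v) = soft_thresh(1.0453, 0.1315) = 0.9137
Iteration 2: beta = 0.3333, y = 0.9137 + 0.3333*(0.9137 - 3.4567) = 0.0661
  grad(y) = 1.6607, v = y - alpha*grad = -0.0465
  prox(v) = soft_thresh(-0.0465, 0.1315) = 0.0
Iteration 3: beta = 0.5, y = 0.0 + 0.5*(0.0 - 0.9137) = -0.4569
  grad(y) = -3.5686, v = y - alpha*grad = -0.2149
  prox(v) = soft_thresh(-0.2149, 0.1315) = -0.0834
f(x_3) = 5*(-0.0834)^2 + 1*(-0.0834) + 1.94*|-0.0834| = 0.1131


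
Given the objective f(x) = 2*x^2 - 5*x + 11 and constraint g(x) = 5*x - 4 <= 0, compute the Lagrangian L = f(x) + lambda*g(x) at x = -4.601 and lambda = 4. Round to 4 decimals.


Step 1: Evaluate f(x).
f(-4.601) = 2*(-4.601)^2 - 5*(-4.601) + 11 = 76.3434
Step 2: Evaluate g(x).
g(-4.601) = 5*-4.601 - 4 = -27.005
Step 3: Compute Lagrangian.
L = 76.3434 + 4*-27.005 = -31.6766


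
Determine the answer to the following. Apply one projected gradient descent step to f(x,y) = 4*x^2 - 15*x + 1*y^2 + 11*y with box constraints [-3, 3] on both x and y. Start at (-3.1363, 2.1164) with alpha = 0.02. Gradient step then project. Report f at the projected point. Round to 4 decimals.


Step 1: Compute gradient at (-3.1363, 2.1164).
grad_x = 2*4*-3.1363 - 15 = -40.0904
grad_y = 2*1*2.1164 + 11 = 15.2328
Step 2: Gradient step.
x_raw = -3.1363 - 0.02*-40.0904 = -2.3345
y_raw = 2.1164 - 0.02*15.2328 = 1.8117
Step 3: Project onto [-3, 3].
x_proj = clip(-2.3345) = -2.3345
y_proj = clip(1.8117) = 1.8117
Step 4: Evaluate f.
f(-2.3345, 1.8117) = 80.0284


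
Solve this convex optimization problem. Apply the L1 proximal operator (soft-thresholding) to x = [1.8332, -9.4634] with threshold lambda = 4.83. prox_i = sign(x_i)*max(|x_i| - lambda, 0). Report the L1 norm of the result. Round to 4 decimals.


Soft-thresholding with lambda = 4.83:
prox(1.8332) = sign(1.8332)*max(|1.8332| - 4.83, 0) = 0.0
prox(-9.4634) = sign(-9.4634)*max(|-9.4634| - 4.83, 0) = -4.6334
prox(x) = [0.0, -4.6334]
||prox(x)||_1 = 0.0 + 4.6334 = 4.6334


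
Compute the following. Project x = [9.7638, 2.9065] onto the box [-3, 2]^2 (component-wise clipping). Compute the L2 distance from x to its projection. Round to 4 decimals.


Project each component onto [-3, 2].
clip(9.7638) = 2.0, clip(2.9065) = 2.0
Projection = [2.0, 2.0]
Squared diffs: [60.2766, 0.8217]
Distance = sqrt(61.0983) = 7.8165


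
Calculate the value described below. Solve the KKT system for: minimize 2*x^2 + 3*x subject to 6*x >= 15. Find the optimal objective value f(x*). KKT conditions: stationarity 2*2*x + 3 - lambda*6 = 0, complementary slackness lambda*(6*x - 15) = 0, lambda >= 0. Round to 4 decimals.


Step 1: Try lambda = 0 (constraint inactive).
x_unc = -3/(2*2) = -0.75
Check: 6*-0.75 = -4.5 < 15 -- violated!
Step 2: Constraint must be active: 6*x = 15
x* = 15/6 = 2.5
lambda = (2*2*2.5 + 3)/6 = 2.1667
Step 3: Compute optimal value.
f(x*) = 2*2.5^2 + 3*2.5 = 20.0


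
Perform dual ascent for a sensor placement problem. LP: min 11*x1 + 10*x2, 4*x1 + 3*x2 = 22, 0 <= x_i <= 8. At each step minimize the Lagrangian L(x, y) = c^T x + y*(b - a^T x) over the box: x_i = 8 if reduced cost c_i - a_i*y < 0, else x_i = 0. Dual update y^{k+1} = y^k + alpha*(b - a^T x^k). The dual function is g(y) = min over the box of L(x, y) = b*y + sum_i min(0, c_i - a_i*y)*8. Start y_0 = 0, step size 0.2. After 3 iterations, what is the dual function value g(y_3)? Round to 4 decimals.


Dual ascent for LP: min 11*x1 + 10*x2, 4*x1 + 3*x2 = 22, 0 <= x_i <= 8
Step 1: y^k = 0.0, reduced costs: (11.0, 10.0)
  x^k = (0.0, 0.0), subgradient = b - a^T x = 22.0
  y^{k+1} = 0.0 + 0.2*22.0 = 4.4
Step 2: y^k = 4.4, reduced costs: (-6.6, -3.2)
  x^k = (8.0, 8.0), subgradient = b - a^T x = -34.0
  y^{k+1} = 4.4 + 0.2*-34.0 = -2.4
Step 3: y^k = -2.4, reduced costs: (20.6, 17.2)
  x^k = (0.0, 0.0), subgradient = b - a^T x = 22.0
  y^{k+1} = -2.4 + 0.2*22.0 = 2.0
Dual objective at y_3 = 2.0: reduced costs (3.0, 4.0), box minimizer x = (0.0, 0.0)
g(y_3) = b*y + (c1 - a1*y)*x1 + (c2 - a2*y)*x2 = 22*2.0 + 3.0*0.0 + 4.0*0.0 = 44.0 + 0.0 + 0.0 = 44.0


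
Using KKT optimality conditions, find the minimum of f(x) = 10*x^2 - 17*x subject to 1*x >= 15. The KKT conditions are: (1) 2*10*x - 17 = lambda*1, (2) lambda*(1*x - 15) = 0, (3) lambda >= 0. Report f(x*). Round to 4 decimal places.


Step 1: Try lambda = 0 (constraint inactive).
x_unc = 17/(2*10) = 0.85
Check: 1*0.85 = 0.85 < 15 -- violated!
Step 2: Constraint must be active: 1*x = 15
x* = 15/1 = 15.0
lambda = (2*10*15.0 - 17)/1 = 283.0
Step 3: Compute optimal value.
f(x*) = 10*15.0^2 - 17*15.0 = 1995.0


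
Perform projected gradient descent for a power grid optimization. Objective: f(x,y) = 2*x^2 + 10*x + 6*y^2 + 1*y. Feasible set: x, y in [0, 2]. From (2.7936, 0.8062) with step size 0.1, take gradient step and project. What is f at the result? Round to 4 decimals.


Step 1: Compute gradient at (2.7936, 0.8062).
grad_x = 2*2*2.7936 + 10 = 21.1744
grad_y = 2*6*0.8062 + 1 = 10.6744
Step 2: Gradient step.
x_raw = 2.7936 - 0.1*21.1744 = 0.6762
y_raw = 0.8062 - 0.1*10.6744 = -0.2612
Step 3: Project onto [0, 2].
x_proj = clip(0.6762) = 0.6762
y_proj = clip(-0.2612) = 0.0
Step 4: Evaluate f.
f(0.6762, 0.0) = 7.676


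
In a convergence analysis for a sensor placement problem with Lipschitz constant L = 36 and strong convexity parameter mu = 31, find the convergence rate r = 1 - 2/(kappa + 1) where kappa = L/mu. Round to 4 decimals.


Step 1: Compute the condition number.
kappa = L/mu = 36/31 = 1.1613
Step 2: Compute the convergence rate.
r = 1 - 2/(kappa + 1) = 1 - 2*mu/(L + mu) = (L - mu)/(L + mu) = 5/67 = 0.0746


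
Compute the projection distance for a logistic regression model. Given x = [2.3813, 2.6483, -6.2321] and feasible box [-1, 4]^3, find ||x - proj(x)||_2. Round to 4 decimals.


Project each component onto [-1, 4].
clip(2.3813) = 2.3813, clip(2.6483) = 2.6483, clip(-6.2321) = -1.0
Projection = [2.3813, 2.6483, -1.0]
Squared diffs: [0.0, 0.0, 27.3749]
Distance = sqrt(27.3749) = 5.2321


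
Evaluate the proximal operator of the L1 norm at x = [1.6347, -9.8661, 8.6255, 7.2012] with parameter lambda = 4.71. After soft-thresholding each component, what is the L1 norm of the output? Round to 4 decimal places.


Soft-thresholding with lambda = 4.71:
prox(1.6347) = sign(1.6347)*max(|1.6347| - 4.71, 0) = 0.0
prox(-9.8661) = sign(-9.8661)*max(|-9.8661| - 4.71, 0) = -5.1561
prox(8.6255) = sign(8.6255)*max(|8.6255| - 4.71, 0) = 3.9155
prox(7.2012) = sign(7.2012)*max(|7.2012| - 4.71, 0) = 2.4912
prox(x) = [0.0, -5.1561, 3.9155, 2.4912]
||prox(x)||_1 = 0.0 + 5.1561 + 3.9155 + 2.4912 = 11.5628


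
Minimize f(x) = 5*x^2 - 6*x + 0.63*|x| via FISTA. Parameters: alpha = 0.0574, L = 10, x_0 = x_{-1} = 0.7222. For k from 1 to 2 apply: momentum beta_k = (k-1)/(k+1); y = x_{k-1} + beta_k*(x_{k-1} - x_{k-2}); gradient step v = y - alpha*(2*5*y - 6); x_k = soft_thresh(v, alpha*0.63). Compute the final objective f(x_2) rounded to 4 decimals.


FISTA on f(x) = 5*x^2 - 6*x + 0.63*|x|
L = 10, alpha = 0.0574
Iteration 1: beta = 0.0, y = 0.7222 + 0.0*(0.7222 - 0.7222) = 0.7222
  grad(y) = 1.222, v = y - alpha*grad = 0.6521
  prox(v) = soft_thresh(0.6521, 0.0362) = 0.6159
Iteration 2: beta = 0.3333, y = 0.6159 + 0.3333*(0.6159 - 0.7222) = 0.5805
  grad(y) = -0.1954, v = y - alpha*grad = 0.5917
  prox(v) = soft_thresh(0.5917, 0.0362) = 0.5555
f(x_2) = 5*0.5555^2 - 6*0.5555 + 0.63*|0.5555| = -1.4401


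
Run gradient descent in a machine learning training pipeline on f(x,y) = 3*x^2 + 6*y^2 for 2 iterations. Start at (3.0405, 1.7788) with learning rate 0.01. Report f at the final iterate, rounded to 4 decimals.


Gradient descent on f(x,y) = 3*x^2 + 6*y^2.
Starting point: (3.0405, 1.7788), alpha = 0.01
Step 1: grad_x = 2*3*3.0405 = 18.243, grad_y = 2*6*1.7788 = 21.3456
  x_1 = 3.0405 - 0.01*18.243 = 2.8581
  y_1 = 1.7788 - 0.01*21.3456 = 1.5653
Step 2: grad_x = 2*3*2.8581 = 17.1484, grad_y = 2*6*1.5653 = 18.7841
  x_2 = 2.8581 - 0.01*17.1484 = 2.6866
  y_2 = 1.5653 - 0.01*18.7841 = 1.3775
f(2.6866, 1.3775) = 3*2.6866^2 + 6*1.3775^2 = 33.0383


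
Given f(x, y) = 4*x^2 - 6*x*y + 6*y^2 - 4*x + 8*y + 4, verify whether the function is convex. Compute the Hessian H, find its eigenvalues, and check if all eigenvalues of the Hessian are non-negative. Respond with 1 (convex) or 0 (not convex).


The Hessian of f(x,y) = 4*x^2 - 6*x*y + 6*y^2 - 4*x + 8*y + 4 is:
H = [[8, -6], [-6, 12]]
Trace = 8 + 12 = 20
Determinant = 8*12 - (-6)^2 = 60
Discriminant = (20)^2 - 4*60 = 160.0
Eigenvalues: lambda_1 = 3.6754, lambda_2 = 16.3246
The function is convex.

1


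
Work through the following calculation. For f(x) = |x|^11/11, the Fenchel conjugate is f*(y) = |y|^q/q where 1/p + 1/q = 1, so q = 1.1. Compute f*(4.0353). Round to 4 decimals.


The conjugate exponent q satisfies 1/p + 1/q = 1.
p = 11, so q = 11/(11 - 1) = 1.1
|y|^q = 4.0353^1.1 = 4.6394
f*(4.0353) = 4.6394 / 1.1 = 4.2177


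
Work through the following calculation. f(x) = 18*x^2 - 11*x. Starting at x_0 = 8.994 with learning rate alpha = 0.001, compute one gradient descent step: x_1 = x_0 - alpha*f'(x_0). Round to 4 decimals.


We compute the gradient at x_0 and apply the update.
f'(x) = 36*x - 11
f'(8.994) = 36*8.994 - 11 = 312.784
x_1 = 8.994 - 0.001*312.784 = 8.6812


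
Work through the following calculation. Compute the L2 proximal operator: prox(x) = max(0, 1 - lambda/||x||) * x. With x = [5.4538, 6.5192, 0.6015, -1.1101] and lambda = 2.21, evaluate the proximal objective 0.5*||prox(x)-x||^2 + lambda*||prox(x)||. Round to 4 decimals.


Step 1: Compute ||x||.
||x|| = 8.5929
Step 2: Compute scaling factor.
scale = max(0, 1 - 2.21/8.5929) = 0.7428
Step 3: prox(x) = [4.0511, 4.8425, 0.4468, -0.8246]
||prox(x)|| = 6.3829
Step 4: Proximal objective.
0.5*||prox-x||^2 = 2.4421
lambda*||prox|| = 14.1062
Total = 16.5483


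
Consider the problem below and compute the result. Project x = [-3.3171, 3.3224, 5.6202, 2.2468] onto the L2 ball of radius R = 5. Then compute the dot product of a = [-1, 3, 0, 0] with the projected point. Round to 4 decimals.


Step 1: Compute ||x|| (intermediates to 6 decimals).
||x|| = sqrt((-3.3171)^2 + 3.3224^2 + 5.6202^2 + 2.2468^2) = 7.660043
Step 2: Project.
Since ||x|| > R, scale = R/||x|| = 5/7.660043 = 0.652738, proj(x) = scale * x
proj(x) = [-2.165197, 2.168657, 3.668518, 1.466572]
Step 3: Dot product.
a^T * proj(x) = -1*(-2.165197) + 3*2.168657 + 0*3.668518 + 0*1.466572 = 8.6712


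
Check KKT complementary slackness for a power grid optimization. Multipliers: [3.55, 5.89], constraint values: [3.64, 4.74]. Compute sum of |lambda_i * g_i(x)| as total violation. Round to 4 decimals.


KKT complementary slackness check:
lambda_1 * g_1 = 3.55 * 3.64 = 12.922
lambda_2 * g_2 = 5.89 * 4.74 = 27.9186
Total violation = 12.922 + 27.9186 = 40.8406


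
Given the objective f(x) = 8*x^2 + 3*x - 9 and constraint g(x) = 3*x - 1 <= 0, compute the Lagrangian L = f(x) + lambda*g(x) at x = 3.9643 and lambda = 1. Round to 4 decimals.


Step 1: Evaluate f(x).
f(3.9643) = 8*3.9643^2 + 3*3.9643 - 9 = 128.6183
Step 2: Evaluate g(x).
g(3.9643) = 3*3.9643 - 1 = 10.8929
Step 3: Compute Lagrangian.
L = 128.6183 + 1*10.8929 = 139.5112


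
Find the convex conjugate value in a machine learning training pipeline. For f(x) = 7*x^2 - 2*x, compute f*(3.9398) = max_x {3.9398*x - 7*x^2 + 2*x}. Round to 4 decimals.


f*(y) = sup_x {y*x - a*x^2 - b*x} = sup_x {(y-b)*x - a*x^2}
FOC: (y - b) - 2a*x = 0 => x* = (y - b)/(2a)
x* = (3.9398 + 2)/(2*7) = 0.4243
f*(3.9398) = (y-b)^2/(4a) = (3.9398 + 2)^2/(4*7)
= 35.2812/28 = 1.26


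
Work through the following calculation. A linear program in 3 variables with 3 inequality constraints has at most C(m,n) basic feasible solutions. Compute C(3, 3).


Each vertex corresponds to some choice of n active constraints out of m, so the number of vertices is at most C(m, n) = m! / (n!(m-n)!).
m = 3, n = 3
Numerator: 3 * 2 * 1
Denominator: 3! = 6
C(3, 3) = 1


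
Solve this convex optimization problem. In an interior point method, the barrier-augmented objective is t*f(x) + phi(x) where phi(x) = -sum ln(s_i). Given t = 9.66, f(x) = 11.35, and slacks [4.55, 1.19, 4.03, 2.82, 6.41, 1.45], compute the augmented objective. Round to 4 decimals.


Step 1: Compute log-barrier.
ln values: [1.5151, 0.174, 1.3938, 1.0367, 1.8579, 0.3716]
phi = -(1.5151 + 0.174 + 1.3938 + 1.0367 + 1.8579 + 0.3716) = -6.349
Step 2: Compute augmented objective.
t*f(x) = 9.66*11.35 = 109.641
Total = 109.641 - 6.349 = 103.292


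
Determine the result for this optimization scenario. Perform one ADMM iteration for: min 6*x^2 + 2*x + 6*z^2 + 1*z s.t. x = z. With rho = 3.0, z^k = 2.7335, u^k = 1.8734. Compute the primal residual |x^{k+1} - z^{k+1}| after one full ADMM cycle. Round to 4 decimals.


ADMM iteration with rho = 3.0, z^k = 2.7335, u^k = 1.8734
Step 1: x-update.
Minimize 6*x^2 + 2*x + (3.0/2)*(x - 2.7335 + 1.8734)^2
FOC: (2*6 + 3.0)*x = -2 + 3.0*(2.7335 - 1.8734)
x^{k+1} = 0.0387
Step 2: z-update.
Minimize 6*z^2 + 1*z + (3.0/2)*(0.0387 - z + 1.8734)^2
FOC: (2*6 + 3.0)*z = -1 + 3.0*(0.0387 + 1.8734)
z^{k+1} = 0.3158
Step 3: u-update.
u^{k+1} = 1.8734 + 0.0387 - 0.3158 = 1.5963
Step 4: Primal residual = |0.0387 - 0.3158| = 0.2771


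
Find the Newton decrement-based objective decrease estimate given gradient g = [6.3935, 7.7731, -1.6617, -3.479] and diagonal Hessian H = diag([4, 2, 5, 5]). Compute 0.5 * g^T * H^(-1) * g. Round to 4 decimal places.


Step 1: H is diagonal, so H^(-1) * g = [1.5984, 3.8866, -0.3323, -0.6958].
Step 2: g^T H^(-1) g = sum_i g_i^2 / H_ii
  = (6.3935)^2/4 + (7.7731)^2/2 + (-1.6617)^2/5 + (-3.479)^2/5
  = 10.2192 + 30.2105 + 0.5522 + 2.4207 = 43.4027
Step 3: Objective decrease = 0.5 * g^T H^(-1) g = 21.7013


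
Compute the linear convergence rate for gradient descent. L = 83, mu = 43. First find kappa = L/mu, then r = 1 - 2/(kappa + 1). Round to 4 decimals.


Step 1: Compute the condition number.
kappa = L/mu = 83/43 = 1.9302
Step 2: Compute the convergence rate.
r = 1 - 2/(kappa + 1) = 1 - 2*mu/(L + mu) = (L - mu)/(L + mu) = 40/126 = 0.3175


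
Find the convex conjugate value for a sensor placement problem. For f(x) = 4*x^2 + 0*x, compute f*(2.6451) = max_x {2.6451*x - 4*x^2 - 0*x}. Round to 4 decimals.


f*(y) = sup_x {y*x - a*x^2 - b*x} = sup_x {(y-b)*x - a*x^2}
FOC: (y - b) - 2a*x = 0 => x* = (y - b)/(2a)
x* = (2.6451 - 0)/(2*4) = 0.3306
f*(2.6451) = (y-b)^2/(4a) = (2.6451 - 0)^2/(4*4)
= 6.9966/16 = 0.4373


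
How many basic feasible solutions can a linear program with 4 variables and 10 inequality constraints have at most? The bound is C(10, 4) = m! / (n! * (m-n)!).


Each vertex corresponds to some choice of n active constraints out of m, so the number of vertices is at most C(m, n) = m! / (n!(m-n)!).
m = 10, n = 4
Numerator: 10 * 9 * 8 * 7
Denominator: 4! = 24
C(10, 4) = 210


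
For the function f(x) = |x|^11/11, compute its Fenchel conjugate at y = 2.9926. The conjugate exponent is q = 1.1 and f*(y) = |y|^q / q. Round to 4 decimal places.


The conjugate exponent q satisfies 1/p + 1/q = 1.
p = 11, so q = 11/(11 - 1) = 1.1
|y|^q = 2.9926^1.1 = 3.3393
f*(2.9926) = 3.3393 / 1.1 = 3.0357


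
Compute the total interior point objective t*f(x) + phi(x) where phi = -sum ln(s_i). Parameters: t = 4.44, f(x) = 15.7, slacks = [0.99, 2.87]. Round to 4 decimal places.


Step 1: Compute log-barrier.
ln values: [-0.0101, 1.0543]
phi = -(-0.0101 + 1.0543) = -1.0443
Step 2: Compute augmented objective.
t*f(x) = 4.44*15.7 = 69.708
Total = 69.708 - 1.0443 = 68.6637


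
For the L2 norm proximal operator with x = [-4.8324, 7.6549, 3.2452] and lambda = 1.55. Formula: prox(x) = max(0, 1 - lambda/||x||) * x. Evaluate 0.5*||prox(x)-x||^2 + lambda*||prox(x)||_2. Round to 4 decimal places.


Step 1: Compute ||x||.
||x|| = 9.6167
Step 2: Compute scaling factor.
scale = max(0, 1 - 1.55/9.6167) = 0.8388
Step 3: prox(x) = [-4.0535, 6.4211, 2.7221]
||prox(x)|| = 8.0667
Step 4: Proximal objective.
0.5*||prox-x||^2 = 1.2013
lambda*||prox|| = 12.5034
Total = 13.7046


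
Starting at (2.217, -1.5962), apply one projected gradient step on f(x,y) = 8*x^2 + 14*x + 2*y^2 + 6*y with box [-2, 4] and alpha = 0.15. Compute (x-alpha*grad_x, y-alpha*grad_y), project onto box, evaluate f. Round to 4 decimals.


Step 1: Compute gradient at (2.217, -1.5962).
grad_x = 2*8*2.217 + 14 = 49.472
grad_y = 2*2*-1.5962 + 6 = -0.3848
Step 2: Gradient step.
x_raw = 2.217 - 0.15*49.472 = -5.2038
y_raw = -1.5962 - 0.15*-0.3848 = -1.5385
Step 3: Project onto [-2, 4].
x_proj = clip(-5.2038) = -2.0
y_proj = clip(-1.5385) = -1.5385
Step 4: Evaluate f.
f(-2.0, -1.5385) = -0.497


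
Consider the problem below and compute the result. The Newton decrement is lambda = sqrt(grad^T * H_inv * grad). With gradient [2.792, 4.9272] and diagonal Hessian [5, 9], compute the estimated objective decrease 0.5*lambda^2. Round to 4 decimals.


Step 1: H is diagonal, so H^(-1) * g = [0.5584, 0.5475].
Step 2: g^T H^(-1) g = sum_i g_i^2 / H_ii
  = (2.792)^2/5 + (4.9272)^2/9
  = 1.5591 + 2.6975 = 4.2565
Step 3: Objective decrease = 0.5 * g^T H^(-1) g = 2.1283


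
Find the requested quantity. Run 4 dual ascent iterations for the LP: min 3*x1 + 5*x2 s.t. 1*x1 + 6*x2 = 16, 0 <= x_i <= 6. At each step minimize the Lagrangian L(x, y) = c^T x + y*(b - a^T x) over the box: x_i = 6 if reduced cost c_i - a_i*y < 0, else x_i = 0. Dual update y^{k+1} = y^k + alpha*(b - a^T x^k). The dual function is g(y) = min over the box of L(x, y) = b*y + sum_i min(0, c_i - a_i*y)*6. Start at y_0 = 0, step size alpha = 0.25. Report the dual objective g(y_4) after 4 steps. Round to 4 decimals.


Dual ascent for LP: min 3*x1 + 5*x2, 1*x1 + 6*x2 = 16, 0 <= x_i <= 6
Step 1: y^k = 0.0, reduced costs: (3.0, 5.0)
  x^k = (0.0, 0.0), subgradient = b - a^T x = 16.0
  y^{k+1} = 0.0 + 0.25*16.0 = 4.0
Step 2: y^k = 4.0, reduced costs: (-1.0, -19.0)
  x^k = (6.0, 6.0), subgradient = b - a^T x = -26.0
  y^{k+1} = 4.0 + 0.25*-26.0 = -2.5
Step 3: y^k = -2.5, reduced costs: (5.5, 20.0)
  x^k = (0.0, 0.0), subgradient = b - a^T x = 16.0
  y^{k+1} = -2.5 + 0.25*16.0 = 1.5
Step 4: y^k = 1.5, reduced costs: (1.5, -4.0)
  x^k = (0.0, 6.0), subgradient = b - a^T x = -20.0
  y^{k+1} = 1.5 + 0.25*-20.0 = -3.5
Dual objective at y_4 = -3.5: reduced costs (6.5, 26.0), box minimizer x = (0.0, 0.0)
g(y_4) = b*y + (c1 - a1*y)*x1 + (c2 - a2*y)*x2 = 16*(-3.5) + 6.5*0.0 + 26.0*0.0 = -56.0 + 0.0 + 0.0 = -56.0


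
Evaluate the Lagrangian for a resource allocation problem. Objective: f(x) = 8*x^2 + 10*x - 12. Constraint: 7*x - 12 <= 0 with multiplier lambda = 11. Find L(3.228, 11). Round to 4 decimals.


Step 1: Evaluate f(x).
f(3.228) = 8*3.228^2 + 10*3.228 - 12 = 103.6399
Step 2: Evaluate g(x).
g(3.228) = 7*3.228 - 12 = 10.596
Step 3: Compute Lagrangian.
L = 103.6399 + 11*10.596 = 220.1959


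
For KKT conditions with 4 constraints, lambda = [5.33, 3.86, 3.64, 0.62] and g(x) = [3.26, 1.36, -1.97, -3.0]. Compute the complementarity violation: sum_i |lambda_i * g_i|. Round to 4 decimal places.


KKT complementary slackness check:
lambda_1 * g_1 = 5.33 * 3.26 = 17.3758
lambda_2 * g_2 = 3.86 * 1.36 = 5.2496
lambda_3 * g_3 = 3.64 * -1.97 = -7.1708
lambda_4 * g_4 = 0.62 * -3.0 = -1.86
Total violation = 17.3758 + 5.2496 + 7.1708 + 1.86 = 31.6562


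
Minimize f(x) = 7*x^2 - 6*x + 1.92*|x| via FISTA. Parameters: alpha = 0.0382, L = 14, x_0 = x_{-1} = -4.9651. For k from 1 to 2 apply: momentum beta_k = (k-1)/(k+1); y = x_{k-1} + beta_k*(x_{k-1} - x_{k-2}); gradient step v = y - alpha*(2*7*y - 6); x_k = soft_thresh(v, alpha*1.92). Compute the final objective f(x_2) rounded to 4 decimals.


FISTA on f(x) = 7*x^2 - 6*x + 1.92*|x|
L = 14, alpha = 0.0382
Iteration 1: beta = 0.0, y = -4.9651 + 0.0*(-4.9651 + 4.9651) = -4.9651
  grad(y) = -75.5114, v = y - alpha*grad = -2.0806
  prox(v) = soft_thresh(-2.0806, 0.0733) = -2.0072
Iteration 2: beta = 0.3333, y = -2.0072 + 0.3333*(-2.0072 + 4.9651) = -1.0213
  grad(y) = -20.2976, v = y - alpha*grad = -0.2459
  prox(v) = soft_thresh(-0.2459, 0.0733) = -0.1725
f(x_2) = 7*(-0.1725)^2 - 6*(-0.1725) + 1.92*|-0.1725| = 1.575


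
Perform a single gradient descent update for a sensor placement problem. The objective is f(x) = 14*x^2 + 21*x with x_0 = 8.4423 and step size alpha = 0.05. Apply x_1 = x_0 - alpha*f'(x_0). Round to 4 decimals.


We compute the gradient at x_0 and apply the update.
f'(x) = 28*x + 21
f'(8.4423) = 28*8.4423 + 21 = 257.3844
x_1 = 8.4423 - 0.05*257.3844 = -4.4269


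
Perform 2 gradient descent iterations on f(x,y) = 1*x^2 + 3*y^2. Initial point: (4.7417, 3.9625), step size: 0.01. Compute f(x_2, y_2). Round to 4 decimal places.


Gradient descent on f(x,y) = 1*x^2 + 3*y^2.
Starting point: (4.7417, 3.9625), alpha = 0.01
Step 1: grad_x = 2*1*4.7417 = 9.4834, grad_y = 2*3*3.9625 = 23.775
  x_1 = 4.7417 - 0.01*9.4834 = 4.6469
  y_1 = 3.9625 - 0.01*23.775 = 3.7248
Step 2: grad_x = 2*1*4.6469 = 9.2937, grad_y = 2*3*3.7248 = 22.3485
  x_2 = 4.6469 - 0.01*9.2937 = 4.5539
  y_2 = 3.7248 - 0.01*22.3485 = 3.5013
f(4.5539, 3.5013) = 1*4.5539^2 + 3*3.5013^2 = 57.5148


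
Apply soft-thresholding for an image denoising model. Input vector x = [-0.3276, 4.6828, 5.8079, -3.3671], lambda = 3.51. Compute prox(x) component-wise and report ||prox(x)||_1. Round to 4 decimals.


Soft-thresholding with lambda = 3.51:
prox(-0.3276) = sign(-0.3276)*max(|-0.3276| - 3.51, 0) = 0.0
prox(4.6828) = sign(4.6828)*max(|4.6828| - 3.51, 0) = 1.1728
prox(5.8079) = sign(5.8079)*max(|5.8079| - 3.51, 0) = 2.2979
prox(-3.3671) = sign(-3.3671)*max(|-3.3671| - 3.51, 0) = 0.0
prox(x) = [0.0, 1.1728, 2.2979, 0.0]
||prox(x)||_1 = 0.0 + 1.1728 + 2.2979 + 0.0 = 3.4707


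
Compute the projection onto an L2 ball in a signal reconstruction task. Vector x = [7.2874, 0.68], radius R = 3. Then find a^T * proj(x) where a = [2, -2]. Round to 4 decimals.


Step 1: Compute ||x|| (intermediates to 6 decimals).
||x|| = sqrt(7.2874^2 + 0.68^2) = 7.319057
Step 2: Project.
Since ||x|| > R, scale = R/||x|| = 3/7.319057 = 0.409889, proj(x) = scale * x
proj(x) = [2.987025, 0.278725]
Step 3: Dot product.
a^T * proj(x) = 2*2.987025 - 2*0.278725 = 5.4166


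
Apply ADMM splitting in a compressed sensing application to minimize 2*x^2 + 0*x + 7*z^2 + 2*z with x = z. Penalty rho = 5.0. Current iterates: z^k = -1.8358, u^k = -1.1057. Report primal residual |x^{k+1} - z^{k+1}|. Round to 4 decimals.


ADMM iteration with rho = 5.0, z^k = -1.8358, u^k = -1.1057
Step 1: x-update.
Minimize 2*x^2 + 0*x + (5.0/2)*(x + 1.8358 - 1.1057)^2
FOC: (2*2 + 5.0)*x = 0 + 5.0*(-1.8358 + 1.1057)
x^{k+1} = -0.4056
Step 2: z-update.
Minimize 7*z^2 + 2*z + (5.0/2)*(-0.4056 - z - 1.1057)^2
FOC: (2*7 + 5.0)*z = -2 + 5.0*(-0.4056 - 1.1057)
z^{k+1} = -0.503
Step 3: u-update.
u^{k+1} = -1.1057 - 0.4056 + 0.503 = -1.0083
Step 4: Primal residual = |-0.4056 + 0.503| = 0.0974


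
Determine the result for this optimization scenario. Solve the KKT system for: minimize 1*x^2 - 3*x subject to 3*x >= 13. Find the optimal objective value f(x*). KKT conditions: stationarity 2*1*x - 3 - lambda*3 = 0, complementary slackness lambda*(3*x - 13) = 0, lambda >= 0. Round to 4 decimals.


Step 1: Try lambda = 0 (constraint inactive).
x_unc = 3/(2*1) = 1.5
Check: 3*1.5 = 4.5 < 13 -- violated!
Step 2: Constraint must be active: 3*x = 13
x* = 13/3 = 4.3333 (rounded; the exact value 13/3 is used below)
lambda = (2*1*(13/3) - 3)/3 = 1.8889
Step 3: Compute optimal value.
f(x*) = 1*(13/3)^2 - 3*(13/3) = 5.7778


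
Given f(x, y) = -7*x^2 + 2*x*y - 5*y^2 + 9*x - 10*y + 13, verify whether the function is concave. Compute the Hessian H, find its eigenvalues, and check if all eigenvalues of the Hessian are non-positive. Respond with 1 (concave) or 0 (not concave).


The Hessian of f(x,y) = -7*x^2 + 2*x*y - 5*y^2 + 9*x - 10*y + 13 is:
H = [[-14, 2], [2, -10]]
Trace = -14 - 10 = -24
Determinant = -14*-10 - (2)^2 = 136
Discriminant = (-24)^2 - 4*136 = 32.0
Eigenvalues: lambda_1 = -14.8284, lambda_2 = -9.1716
The function is concave.

1


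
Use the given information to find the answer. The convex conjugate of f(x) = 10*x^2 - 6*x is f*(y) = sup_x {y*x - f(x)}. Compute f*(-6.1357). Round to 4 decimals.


f*(y) = sup_x {y*x - a*x^2 - b*x} = sup_x {(y-b)*x - a*x^2}
FOC: (y - b) - 2a*x = 0 => x* = (y - b)/(2a)
x* = (-6.1357 + 6)/(2*10) = -0.0068
f*(-6.1357) = (y-b)^2/(4a) = (-6.1357 + 6)^2/(4*10)
= 0.0184/40 = 0.0005


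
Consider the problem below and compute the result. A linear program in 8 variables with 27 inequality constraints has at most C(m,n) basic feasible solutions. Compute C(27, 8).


Each vertex corresponds to some choice of n active constraints out of m, so the number of vertices is at most C(m, n) = m! / (n!(m-n)!).
m = 27, n = 8
Numerator: 27 * 26 * 25 * 24 * 23 * 22 * 21 * 20
Denominator: 8! = 40320
C(27, 8) = 2220075


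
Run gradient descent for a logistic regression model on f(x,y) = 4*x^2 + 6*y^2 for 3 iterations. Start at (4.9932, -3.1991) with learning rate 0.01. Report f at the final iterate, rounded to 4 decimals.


Gradient descent on f(x,y) = 4*x^2 + 6*y^2.
Starting point: (4.9932, -3.1991), alpha = 0.01
Step 1: grad_x = 2*4*4.9932 = 39.9456, grad_y = 2*6*-3.1991 = -38.3892
  x_1 = 4.9932 - 0.01*39.9456 = 4.5937
  y_1 = -3.1991 - 0.01*-38.3892 = -2.8152
Step 2: grad_x = 2*4*4.5937 = 36.75, grad_y = 2*6*-2.8152 = -33.7825
  x_2 = 4.5937 - 0.01*36.75 = 4.2262
  y_2 = -2.8152 - 0.01*-33.7825 = -2.4774
Step 3: grad_x = 2*4*4.2262 = 33.81, grad_y = 2*6*-2.4774 = -29.7286
  x_3 = 4.2262 - 0.01*33.81 = 3.8881
  y_3 = -2.4774 - 0.01*-29.7286 = -2.1801
f(3.8881, -2.1801) = 4*3.8881^2 + 6*(-2.1801)^2 = 88.9876


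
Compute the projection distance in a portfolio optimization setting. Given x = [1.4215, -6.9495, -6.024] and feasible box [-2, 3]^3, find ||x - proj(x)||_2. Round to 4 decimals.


Project each component onto [-2, 3].
clip(1.4215) = 1.4215, clip(-6.9495) = -2.0, clip(-6.024) = -2.0
Projection = [1.4215, -2.0, -2.0]
Squared diffs: [0.0, 24.4976, 16.1926]
Distance = sqrt(40.6902) = 6.3789


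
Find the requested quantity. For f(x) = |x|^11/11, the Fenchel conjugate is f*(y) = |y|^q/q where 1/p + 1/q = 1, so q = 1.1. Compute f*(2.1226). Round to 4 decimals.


The conjugate exponent q satisfies 1/p + 1/q = 1.
p = 11, so q = 11/(11 - 1) = 1.1
|y|^q = 2.1226^1.1 = 2.2885
f*(2.1226) = 2.2885 / 1.1 = 2.0805


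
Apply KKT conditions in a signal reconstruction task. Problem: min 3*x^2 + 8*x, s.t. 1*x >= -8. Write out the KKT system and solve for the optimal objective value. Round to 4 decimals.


Step 1: Try lambda = 0 (constraint inactive).
Stationarity: 2*3*x + 8 = 0
x* = -8/(2*3) = -4/3 = -1.3333 (rounded; the exact value -4/3 is used below)
Check constraint: 1*-1.3333 = -1.3333 >= -8 -- satisfied.
Step 2: Compute optimal value.
f(x*) = 3*(-4/3)^2 + 8*(-4/3) = -5.3333


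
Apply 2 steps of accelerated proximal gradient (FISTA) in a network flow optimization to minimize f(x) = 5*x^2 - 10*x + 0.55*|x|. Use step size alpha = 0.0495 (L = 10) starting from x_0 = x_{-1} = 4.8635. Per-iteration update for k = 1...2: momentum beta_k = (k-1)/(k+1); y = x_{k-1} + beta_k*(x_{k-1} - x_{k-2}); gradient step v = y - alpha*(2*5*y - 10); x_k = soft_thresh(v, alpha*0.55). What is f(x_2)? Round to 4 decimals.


FISTA on f(x) = 5*x^2 - 10*x + 0.55*|x|
L = 10, alpha = 0.0495
Iteration 1: beta = 0.0, y = 4.8635 + 0.0*(4.8635 - 4.8635) = 4.8635
  grad(y) = 38.635, v = y - alpha*grad = 2.9511
  prox(v) = soft_thresh(2.9511, 0.0272) = 2.9238
Iteration 2: beta = 0.3333, y = 2.9238 + 0.3333*(2.9238 - 4.8635) = 2.2773
  grad(y) = 12.7729, v = y - alpha*grad = 1.645
  prox(v) = soft_thresh(1.645, 0.0272) = 1.6178
f(x_2) = 5*1.6178^2 - 10*1.6178 + 0.55*|1.6178| = -2.2018


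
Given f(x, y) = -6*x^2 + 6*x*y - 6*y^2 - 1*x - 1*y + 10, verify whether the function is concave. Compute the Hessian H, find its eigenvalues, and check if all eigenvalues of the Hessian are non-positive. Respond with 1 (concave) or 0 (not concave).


The Hessian of f(x,y) = -6*x^2 + 6*x*y - 6*y^2 - 1*x - 1*y + 10 is:
H = [[-12, 6], [6, -12]]
Trace = -12 - 12 = -24
Determinant = -12*-12 - (6)^2 = 108
Discriminant = (-24)^2 - 4*108 = 144.0
Eigenvalues: lambda_1 = -18.0, lambda_2 = -6.0
The function is concave.

1


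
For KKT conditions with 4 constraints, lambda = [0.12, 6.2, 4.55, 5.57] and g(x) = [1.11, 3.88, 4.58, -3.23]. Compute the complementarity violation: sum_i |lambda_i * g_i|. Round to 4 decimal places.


KKT complementary slackness check:
lambda_1 * g_1 = 0.12 * 1.11 = 0.1332
lambda_2 * g_2 = 6.2 * 3.88 = 24.056
lambda_3 * g_3 = 4.55 * 4.58 = 20.839
lambda_4 * g_4 = 5.57 * -3.23 = -17.9911
Total violation = 0.1332 + 24.056 + 20.839 + 17.9911 = 63.0193


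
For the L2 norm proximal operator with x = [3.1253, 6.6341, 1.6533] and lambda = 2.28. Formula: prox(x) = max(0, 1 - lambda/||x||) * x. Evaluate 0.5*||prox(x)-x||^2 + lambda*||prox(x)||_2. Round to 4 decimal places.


Step 1: Compute ||x||.
||x|| = 7.5175
Step 2: Compute scaling factor.
scale = max(0, 1 - 2.28/7.5175) = 0.6967
Step 3: prox(x) = [2.1774, 4.622, 1.1519]
||prox(x)|| = 5.2375
Step 4: Proximal objective.
0.5*||prox-x||^2 = 2.5992
lambda*||prox|| = 11.9415
Total = 14.5406


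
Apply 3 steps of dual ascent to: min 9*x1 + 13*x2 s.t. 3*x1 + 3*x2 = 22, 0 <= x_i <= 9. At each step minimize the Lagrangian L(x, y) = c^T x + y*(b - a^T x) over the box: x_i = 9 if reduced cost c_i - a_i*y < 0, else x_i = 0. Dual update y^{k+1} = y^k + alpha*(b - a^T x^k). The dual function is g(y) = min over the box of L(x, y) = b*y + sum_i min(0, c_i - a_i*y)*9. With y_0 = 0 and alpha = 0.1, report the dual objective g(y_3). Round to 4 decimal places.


Dual ascent for LP: min 9*x1 + 13*x2, 3*x1 + 3*x2 = 22, 0 <= x_i <= 9
Step 1: y^k = 0.0, reduced costs: (9.0, 13.0)
  x^k = (0.0, 0.0), subgradient = b - a^T x = 22.0
  y^{k+1} = 0.0 + 0.1*22.0 = 2.2
Step 2: y^k = 2.2, reduced costs: (2.4, 6.4)
  x^k = (0.0, 0.0), subgradient = b - a^T x = 22.0
  y^{k+1} = 2.2 + 0.1*22.0 = 4.4
Step 3: y^k = 4.4, reduced costs: (-4.2, -0.2)
  x^k = (9.0, 9.0), subgradient = b - a^T x = -32.0
  y^{k+1} = 4.4 + 0.1*-32.0 = 1.2
Dual objective at y_3 = 1.2: reduced costs (5.4, 9.4), box minimizer x = (0.0, 0.0)
g(y_3) = b*y + (c1 - a1*y)*x1 + (c2 - a2*y)*x2 = 22*1.2 + 5.4*0.0 + 9.4*0.0 = 26.4 + 0.0 + 0.0 = 26.4


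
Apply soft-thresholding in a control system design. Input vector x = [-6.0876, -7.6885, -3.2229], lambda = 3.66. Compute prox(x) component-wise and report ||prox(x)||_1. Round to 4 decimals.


Soft-thresholding with lambda = 3.66:
prox(-6.0876) = sign(-6.0876)*max(|-6.0876| - 3.66, 0) = -2.4276
prox(-7.6885) = sign(-7.6885)*max(|-7.6885| - 3.66, 0) = -4.0285
prox(-3.2229) = sign(-3.2229)*max(|-3.2229| - 3.66, 0) = 0.0
prox(x) = [-2.4276, -4.0285, 0.0]
||prox(x)||_1 = 2.4276 + 4.0285 + 0.0 = 6.4561


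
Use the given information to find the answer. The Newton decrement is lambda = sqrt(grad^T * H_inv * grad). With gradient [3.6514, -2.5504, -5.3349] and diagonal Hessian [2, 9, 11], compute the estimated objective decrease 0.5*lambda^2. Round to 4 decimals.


Step 1: H is diagonal, so H^(-1) * g = [1.8257, -0.2834, -0.485].
Step 2: g^T H^(-1) g = sum_i g_i^2 / H_ii
  = (3.6514)^2/2 + (-2.5504)^2/9 + (-5.3349)^2/11
  = 6.6664 + 0.7227 + 2.5874 = 9.9765
Step 3: Objective decrease = 0.5 * g^T H^(-1) g = 4.9882


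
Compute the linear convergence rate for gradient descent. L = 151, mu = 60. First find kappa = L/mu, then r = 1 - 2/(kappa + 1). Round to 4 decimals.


Step 1: Compute the condition number.
kappa = L/mu = 151/60 = 2.5167
Step 2: Compute the convergence rate.
r = 1 - 2/(kappa + 1) = 1 - 2*mu/(L + mu) = (L - mu)/(L + mu) = 91/211 = 0.4313


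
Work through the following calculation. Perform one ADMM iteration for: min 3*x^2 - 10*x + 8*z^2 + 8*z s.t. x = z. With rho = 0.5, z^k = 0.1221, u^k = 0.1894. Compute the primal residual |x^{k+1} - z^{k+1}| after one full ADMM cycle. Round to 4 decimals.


ADMM iteration with rho = 0.5, z^k = 0.1221, u^k = 0.1894
Step 1: x-update.
Minimize 3*x^2 - 10*x + (0.5/2)*(x - 0.1221 + 0.1894)^2
FOC: (2*3 + 0.5)*x = 10 + 0.5*(0.1221 - 0.1894)
x^{k+1} = 1.5333
Step 2: z-update.
Minimize 8*z^2 + 8*z + (0.5/2)*(1.5333 - z + 0.1894)^2
FOC: (2*8 + 0.5)*z = -8 + 0.5*(1.5333 + 0.1894)
z^{k+1} = -0.4326
Step 3: u-update.
u^{k+1} = 0.1894 + 1.5333 + 0.4326 = 2.1553
Step 4: Primal residual = |1.5333 + 0.4326| = 1.9659


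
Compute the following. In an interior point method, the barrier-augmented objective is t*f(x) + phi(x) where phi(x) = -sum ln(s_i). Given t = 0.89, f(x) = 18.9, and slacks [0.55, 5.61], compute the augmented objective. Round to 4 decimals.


Step 1: Compute log-barrier.
ln values: [-0.5978, 1.7246]
phi = -(-0.5978 + 1.7246) = -1.1267
Step 2: Compute augmented objective.
t*f(x) = 0.89*18.9 = 16.821
Total = 16.821 - 1.1267 = 15.6943


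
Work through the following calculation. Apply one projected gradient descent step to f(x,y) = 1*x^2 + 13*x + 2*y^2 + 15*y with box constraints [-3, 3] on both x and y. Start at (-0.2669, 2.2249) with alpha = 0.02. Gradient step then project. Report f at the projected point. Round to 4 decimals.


Step 1: Compute gradient at (-0.2669, 2.2249).
grad_x = 2*1*-0.2669 + 13 = 12.4662
grad_y = 2*2*2.2249 + 15 = 23.8996
Step 2: Gradient step.
x_raw = -0.2669 - 0.02*12.4662 = -0.5162
y_raw = 2.2249 - 0.02*23.8996 = 1.7469
Step 3: Project onto [-3, 3].
x_proj = clip(-0.5162) = -0.5162
y_proj = clip(1.7469) = 1.7469
Step 4: Evaluate f.
f(-0.5162, 1.7469) = 25.8626


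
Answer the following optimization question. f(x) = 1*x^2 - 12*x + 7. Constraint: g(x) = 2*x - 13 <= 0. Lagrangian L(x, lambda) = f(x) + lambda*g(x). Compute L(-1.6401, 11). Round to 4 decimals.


Step 1: Evaluate f(x).
f(-1.6401) = 1*(-1.6401)^2 - 12*(-1.6401) + 7 = 29.3711
Step 2: Evaluate g(x).
g(-1.6401) = 2*-1.6401 - 13 = -16.2802
Step 3: Compute Lagrangian.
L = 29.3711 + 11*-16.2802 = -149.7111
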